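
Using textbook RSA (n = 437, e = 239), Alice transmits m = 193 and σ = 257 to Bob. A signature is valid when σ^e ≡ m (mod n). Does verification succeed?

passes

σ^2 ≡ 257^2 = 66049 ≡ 62
σ^4 ≡ 62^2 = 3844 ≡ 348
σ^8 ≡ 348^2 = 121104 ≡ 55
σ^16 ≡ 55^2 = 3025 ≡ 403
σ^32 ≡ 403^2 = 162409 ≡ 282
σ^64 ≡ 282^2 = 79524 ≡ 427
σ^128 ≡ 427^2 = 182329 ≡ 100
239 = 128 + 64 + 32 + 8 + 4 + 2 + 1, so σ^239 ≡ 100·427·282·55·348·62·257 ≡ 193 (mod 437)
193 = m, so the signature checks out.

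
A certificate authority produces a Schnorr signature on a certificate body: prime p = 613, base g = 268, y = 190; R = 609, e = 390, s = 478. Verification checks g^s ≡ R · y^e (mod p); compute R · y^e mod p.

190^2 = 36100 ≡ 546
190^4 ≡ 546^2 = 298116 ≡ 198
190^8 ≡ 198^2 = 39204 ≡ 585
190^16 ≡ 585^2 = 342225 ≡ 171
190^32 ≡ 171^2 = 29241 ≡ 430
190^64 ≡ 430^2 = 184900 ≡ 387
190^128 ≡ 387^2 = 149769 ≡ 197
190^256 ≡ 197^2 = 38809 ≡ 190
390 = 256 + 128 + 4 + 2, so 190^390 ≡ 190·197·198·546 ≡ 171 (mod 613)
R · y^e ≡ 609·171 = 104139 ≡ 542 (mod 613)

542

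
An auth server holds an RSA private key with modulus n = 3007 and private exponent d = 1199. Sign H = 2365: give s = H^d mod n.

658

Squares mod 3007: H^1≡2365, H^2≡205, H^4≡2934, H^8≡2322, H^16≡133, H^32≡2654, H^64≡1322, H^128≡617, H^256≡1807, H^512≡2654, H^1024≡1322
1199 = 1024 + 128 + 32 + 8 + 4 + 2 + 1, so H^1199 ≡ 1322·617·2654·2322·2934·205·2365 ≡ 658 (mod 3007)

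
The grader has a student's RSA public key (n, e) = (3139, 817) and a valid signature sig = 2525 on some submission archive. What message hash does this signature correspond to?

Squares mod 3139: sig^1≡2525, sig^2≡316, sig^4≡2547, sig^8≡2035, sig^16≡884, sig^32≡2984, sig^64≡2052, sig^128≡1305, sig^256≡1687, sig^512≡2035
817 = 512 + 256 + 32 + 16 + 1, so sig^817 ≡ 2035·1687·2984·884·2525 ≡ 2087 (mod 3139)

2087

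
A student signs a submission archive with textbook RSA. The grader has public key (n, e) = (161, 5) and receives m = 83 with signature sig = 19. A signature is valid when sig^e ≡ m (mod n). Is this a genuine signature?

forged

Squares mod 161: sig^1≡19, sig^2≡39, sig^4≡72
5 = 4 + 1, so sig^5 ≡ 72·19 ≡ 80 (mod 161)
The recovered value 80 does not match the digest 83.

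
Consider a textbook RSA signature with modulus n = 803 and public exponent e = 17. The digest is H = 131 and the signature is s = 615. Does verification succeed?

s^2 ≡ 615^2 = 378225 ≡ 12
s^4 ≡ 12^2 = 144
s^8 ≡ 144^2 = 20736 ≡ 661
s^16 ≡ 661^2 = 436921 ≡ 89
17 = 16 + 1, so s^17 ≡ 89·615 ≡ 131 (mod 803)
s^17 mod 803 = 131 matches H.

passes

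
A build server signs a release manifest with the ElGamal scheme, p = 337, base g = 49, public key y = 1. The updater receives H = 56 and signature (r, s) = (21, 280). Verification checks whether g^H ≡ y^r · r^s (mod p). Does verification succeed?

fails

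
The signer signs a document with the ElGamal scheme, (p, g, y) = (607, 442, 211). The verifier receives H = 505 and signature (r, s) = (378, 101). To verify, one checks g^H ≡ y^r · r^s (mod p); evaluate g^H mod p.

442^505 mod 607 = 397

397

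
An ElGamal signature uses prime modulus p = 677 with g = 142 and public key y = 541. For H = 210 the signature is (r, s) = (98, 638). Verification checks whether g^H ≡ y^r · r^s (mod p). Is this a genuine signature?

forged

Left side g^H mod p:
142^2 = 20164 ≡ 531
142^4 ≡ 531^2 = 281961 ≡ 329
142^8 ≡ 329^2 = 108241 ≡ 598
142^16 ≡ 598^2 = 357604 ≡ 148
142^32 ≡ 148^2 = 21904 ≡ 240
142^64 ≡ 240^2 = 57600 ≡ 55
142^128 ≡ 55^2 = 3025 ≡ 317
210 = 128 + 64 + 16 + 2, so 142^210 ≡ 317·55·148·531 ≡ 126 (mod 677)
Right side y^r · r^s mod p:
541^2 = 292681 ≡ 217
541^4 ≡ 217^2 = 47089 ≡ 376
541^8 ≡ 376^2 = 141376 ≡ 560
541^16 ≡ 560^2 = 313600 ≡ 149
541^32 ≡ 149^2 = 22201 ≡ 537
541^64 ≡ 537^2 = 288369 ≡ 644
98 = 64 + 32 + 2, so 541^98 ≡ 644·537·217 ≡ 580 (mod 677)
98^2 = 9604 ≡ 126
98^4 ≡ 126^2 = 15876 ≡ 305
98^8 ≡ 305^2 = 93025 ≡ 276
98^16 ≡ 276^2 = 76176 ≡ 352
98^32 ≡ 352^2 = 123904 ≡ 13
98^64 ≡ 13^2 = 169
98^128 ≡ 169^2 = 28561 ≡ 127
98^256 ≡ 127^2 = 16129 ≡ 558
98^512 ≡ 558^2 = 311364 ≡ 621
638 = 512 + 64 + 32 + 16 + 8 + 4 + 2, so 98^638 ≡ 621·169·13·352·276·305·126 ≡ 94 (mod 677)
580·94 = 54520 ≡ 360 (mod 677)
126 ≠ 360, so verification fails.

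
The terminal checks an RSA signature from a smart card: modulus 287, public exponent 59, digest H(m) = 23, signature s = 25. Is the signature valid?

valid

s^59 mod 287 = 23
Since 23 equals the digest 23, verification succeeds.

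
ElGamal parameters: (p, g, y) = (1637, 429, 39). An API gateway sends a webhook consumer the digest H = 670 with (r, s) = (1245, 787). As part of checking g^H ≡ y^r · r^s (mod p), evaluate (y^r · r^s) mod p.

131

39^2 = 1521
39^4 ≡ 1521^2 = 2313441 ≡ 360
39^8 ≡ 360^2 = 129600 ≡ 277
39^16 ≡ 277^2 = 76729 ≡ 1427
39^32 ≡ 1427^2 = 2036329 ≡ 1538
39^64 ≡ 1538^2 = 2365444 ≡ 1616
39^128 ≡ 1616^2 = 2611456 ≡ 441
39^256 ≡ 441^2 = 194481 ≡ 1315
39^512 ≡ 1315^2 = 1729225 ≡ 553
39^1024 ≡ 553^2 = 305809 ≡ 1327
1245 = 1024 + 128 + 64 + 16 + 8 + 4 + 1, so 39^1245 ≡ 1327·441·1616·1427·277·360·39 ≡ 1051 (mod 1637)
1245^2 = 1550025 ≡ 1423
1245^4 ≡ 1423^2 = 2024929 ≡ 1597
1245^8 ≡ 1597^2 = 2550409 ≡ 1600
1245^16 ≡ 1600^2 = 2560000 ≡ 1369
1245^32 ≡ 1369^2 = 1874161 ≡ 1433
1245^64 ≡ 1433^2 = 2053489 ≡ 691
1245^128 ≡ 691^2 = 477481 ≡ 1114
1245^256 ≡ 1114^2 = 1240996 ≡ 150
1245^512 ≡ 150^2 = 22500 ≡ 1219
787 = 512 + 256 + 16 + 2 + 1, so 1245^787 ≡ 1219·150·1369·1423·1245 ≡ 1282 (mod 1637)
y^r · r^s ≡ 1051·1282 = 1347382 ≡ 131 (mod 1637)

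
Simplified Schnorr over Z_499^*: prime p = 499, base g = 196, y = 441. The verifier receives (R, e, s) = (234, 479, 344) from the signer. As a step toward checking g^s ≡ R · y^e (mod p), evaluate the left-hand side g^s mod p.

196^344 mod 499 = 482

482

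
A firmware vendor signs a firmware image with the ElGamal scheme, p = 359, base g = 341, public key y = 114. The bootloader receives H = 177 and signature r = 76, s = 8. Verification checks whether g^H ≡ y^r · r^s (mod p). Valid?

no

Left side g^H mod p:
341^2 = 116281 ≡ 324
341^4 ≡ 324^2 = 104976 ≡ 148
341^8 ≡ 148^2 = 21904 ≡ 5
341^16 ≡ 5^2 = 25
341^32 ≡ 25^2 = 625 ≡ 266
341^64 ≡ 266^2 = 70756 ≡ 33
341^128 ≡ 33^2 = 1089 ≡ 12
177 = 128 + 32 + 16 + 1, so 341^177 ≡ 12·266·25·341 ≡ 318 (mod 359)
Right side y^r · r^s mod p:
114^2 = 12996 ≡ 72
114^4 ≡ 72^2 = 5184 ≡ 158
114^8 ≡ 158^2 = 24964 ≡ 193
114^16 ≡ 193^2 = 37249 ≡ 272
114^32 ≡ 272^2 = 73984 ≡ 30
114^64 ≡ 30^2 = 900 ≡ 182
76 = 64 + 8 + 4, so 114^76 ≡ 182·193·158 ≡ 127 (mod 359)
76^2 = 5776 ≡ 32
76^4 ≡ 32^2 = 1024 ≡ 306
76^8 ≡ 306^2 = 93636 ≡ 296
127·296 = 37592 ≡ 256 (mod 359)
318 ≠ 256, so verification fails.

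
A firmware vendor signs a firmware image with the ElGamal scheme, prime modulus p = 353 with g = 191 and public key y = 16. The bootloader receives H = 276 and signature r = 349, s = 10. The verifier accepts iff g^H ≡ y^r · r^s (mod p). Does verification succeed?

Left side g^H mod p:
191^2 = 36481 ≡ 122
191^4 ≡ 122^2 = 14884 ≡ 58
191^8 ≡ 58^2 = 3364 ≡ 187
191^16 ≡ 187^2 = 34969 ≡ 22
191^32 ≡ 22^2 = 484 ≡ 131
191^64 ≡ 131^2 = 17161 ≡ 217
191^128 ≡ 217^2 = 47089 ≡ 140
191^256 ≡ 140^2 = 19600 ≡ 185
276 = 256 + 16 + 4, so 191^276 ≡ 185·22·58 ≡ 256 (mod 353)
Right side y^r · r^s mod p:
16^2 = 256
16^4 ≡ 256^2 = 65536 ≡ 231
16^8 ≡ 231^2 = 53361 ≡ 58
16^16 ≡ 58^2 = 3364 ≡ 187
16^32 ≡ 187^2 = 34969 ≡ 22
16^64 ≡ 22^2 = 484 ≡ 131
16^128 ≡ 131^2 = 17161 ≡ 217
16^256 ≡ 217^2 = 47089 ≡ 140
349 = 256 + 64 + 16 + 8 + 4 + 1, so 16^349 ≡ 140·131·187·58·231·16 ≡ 295 (mod 353)
349^2 = 121801 ≡ 16
349^4 ≡ 16^2 = 256
349^8 ≡ 256^2 = 65536 ≡ 231
10 = 8 + 2, so 349^10 ≡ 231·16 ≡ 166 (mod 353)
295·166 = 48970 ≡ 256 (mod 353)
256 ≡ 256 (mod 353), so the signature is genuine.

passes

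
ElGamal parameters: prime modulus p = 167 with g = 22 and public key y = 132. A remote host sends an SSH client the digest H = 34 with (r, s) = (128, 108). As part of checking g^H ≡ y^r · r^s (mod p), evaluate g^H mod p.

22^2 = 484 ≡ 150
22^4 ≡ 150^2 = 22500 ≡ 122
22^8 ≡ 122^2 = 14884 ≡ 21
22^16 ≡ 21^2 = 441 ≡ 107
22^32 ≡ 107^2 = 11449 ≡ 93
34 = 32 + 2, so 22^34 ≡ 93·150 ≡ 89 (mod 167)

89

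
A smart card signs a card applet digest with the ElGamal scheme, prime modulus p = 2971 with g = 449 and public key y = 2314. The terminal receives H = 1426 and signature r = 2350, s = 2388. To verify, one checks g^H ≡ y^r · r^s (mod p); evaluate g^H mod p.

449^2 = 201601 ≡ 2544
449^4 ≡ 2544^2 = 6471936 ≡ 1098
449^8 ≡ 1098^2 = 1205604 ≡ 2349
449^16 ≡ 2349^2 = 5517801 ≡ 654
449^32 ≡ 654^2 = 427716 ≡ 2863
449^64 ≡ 2863^2 = 8196769 ≡ 2751
449^128 ≡ 2751^2 = 7568001 ≡ 864
449^256 ≡ 864^2 = 746496 ≡ 775
449^512 ≡ 775^2 = 600625 ≡ 483
449^1024 ≡ 483^2 = 233289 ≡ 1551
1426 = 1024 + 256 + 128 + 16 + 2, so 449^1426 ≡ 1551·775·864·654·2544 ≡ 2484 (mod 2971)

2484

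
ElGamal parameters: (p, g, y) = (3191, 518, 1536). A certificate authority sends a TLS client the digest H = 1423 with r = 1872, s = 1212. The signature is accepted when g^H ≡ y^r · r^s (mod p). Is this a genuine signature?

forged

Left side g^H mod p:
Squares mod 3191: 518^1≡518, 518^2≡280, 518^4≡1816, 518^8≡1553, 518^16≡2604, 518^32≡3132, 518^64≡290, 518^128≡1134, 518^256≡3174, 518^512≡289, 518^1024≡555
1423 = 1024 + 256 + 128 + 8 + 4 + 2 + 1, so 518^1423 ≡ 555·3174·1134·1553·1816·280·518 ≡ 1876 (mod 3191)
Right side y^r · r^s mod p:
Squares mod 3191: 1536^1≡1536, 1536^2≡1147, 1536^4≡917, 1536^8≡1656, 1536^16≡1267, 1536^32≡216, 1536^64≡1982, 1536^128≡203, 1536^256≡2917, 1536^512≡1683, 1536^1024≡2072
1872 = 1024 + 512 + 256 + 64 + 16, so 1536^1872 ≡ 2072·1683·2917·1982·1267 ≡ 1126 (mod 3191)
Squares mod 3191: 1872^1≡1872, 1872^2≡666, 1872^4≡7, 1872^8≡49, 1872^16≡2401, 1872^32≡1855, 1872^64≡1127, 1872^128≡111, 1872^256≡2748, 1872^512≡1598, 1872^1024≡804
1212 = 1024 + 128 + 32 + 16 + 8 + 4, so 1872^1212 ≡ 804·111·1855·2401·49·7 ≡ 2402 (mod 3191)
1126·2402 = 2704652 ≡ 1875 (mod 3191)
1876 ≠ 1875, so verification fails.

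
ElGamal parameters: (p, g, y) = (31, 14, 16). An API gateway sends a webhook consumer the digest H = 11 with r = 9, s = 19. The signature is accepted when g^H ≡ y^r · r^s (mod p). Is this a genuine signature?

genuine

Left side g^H mod p:
14^2 = 196 ≡ 10
14^4 ≡ 10^2 = 100 ≡ 7
14^8 ≡ 7^2 = 49 ≡ 18
11 = 8 + 2 + 1, so 14^11 ≡ 18·10·14 ≡ 9 (mod 31)
Right side y^r · r^s mod p:
16^2 = 256 ≡ 8
16^4 ≡ 8^2 = 64 ≡ 2
16^8 ≡ 2^2 = 4
9 = 8 + 1, so 16^9 ≡ 4·16 ≡ 2 (mod 31)
9^2 = 81 ≡ 19
9^4 ≡ 19^2 = 361 ≡ 20
9^8 ≡ 20^2 = 400 ≡ 28
9^16 ≡ 28^2 = 784 ≡ 9
19 = 16 + 2 + 1, so 9^19 ≡ 9·19·9 ≡ 20 (mod 31)
2·20 = 40 ≡ 9 (mod 31)
9 ≡ 9 (mod 31), so the signature is genuine.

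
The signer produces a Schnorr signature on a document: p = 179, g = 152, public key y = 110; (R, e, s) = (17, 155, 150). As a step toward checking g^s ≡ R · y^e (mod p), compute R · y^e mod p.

64

110^2 = 12100 ≡ 107
110^4 ≡ 107^2 = 11449 ≡ 172
110^8 ≡ 172^2 = 29584 ≡ 49
110^16 ≡ 49^2 = 2401 ≡ 74
110^32 ≡ 74^2 = 5476 ≡ 106
110^64 ≡ 106^2 = 11236 ≡ 138
110^128 ≡ 138^2 = 19044 ≡ 70
155 = 128 + 16 + 8 + 2 + 1, so 110^155 ≡ 70·74·49·107·110 ≡ 88 (mod 179)
R · y^e ≡ 17·88 = 1496 ≡ 64 (mod 179)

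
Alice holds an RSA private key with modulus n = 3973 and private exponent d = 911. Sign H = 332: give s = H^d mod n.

H^2 ≡ 332^2 = 110224 ≡ 2953
H^4 ≡ 2953^2 = 8720209 ≡ 3447
H^8 ≡ 3447^2 = 11881809 ≡ 2539
H^16 ≡ 2539^2 = 6446521 ≡ 2315
H^32 ≡ 2315^2 = 5359225 ≡ 3621
H^64 ≡ 3621^2 = 13111641 ≡ 741
H^128 ≡ 741^2 = 549081 ≡ 807
H^256 ≡ 807^2 = 651249 ≡ 3650
H^512 ≡ 3650^2 = 13322500 ≡ 1031
911 = 512 + 256 + 128 + 8 + 4 + 2 + 1, so H^911 ≡ 1031·3650·807·2539·3447·2953·332 ≡ 3841 (mod 3973)

3841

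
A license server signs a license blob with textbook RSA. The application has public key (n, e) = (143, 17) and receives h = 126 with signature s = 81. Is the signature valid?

s^2 ≡ 81^2 = 6561 ≡ 126
s^4 ≡ 126^2 = 15876 ≡ 3
s^8 ≡ 3^2 = 9
s^16 ≡ 9^2 = 81
17 = 16 + 1, so s^17 ≡ 81·81 ≡ 126 (mod 143)
Since 126 equals the digest 126, verification succeeds.

valid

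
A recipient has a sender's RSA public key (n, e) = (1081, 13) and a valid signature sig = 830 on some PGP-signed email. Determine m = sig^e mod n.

970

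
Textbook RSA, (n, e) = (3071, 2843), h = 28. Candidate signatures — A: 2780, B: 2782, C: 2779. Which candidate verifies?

Candidate A: Squares mod 3071: 2780^1≡2780, 2780^2≡1764, 2780^4≡773, 2780^8≡1755, 2780^16≡2883, 2780^32≡1563, 2780^64≡1524, 2780^128≡900, 2780^256≡2327, 2780^512≡756, 2780^1024≡330, 2780^2048≡1415; 2843 = 2048 + 512 + 256 + 16 + 8 + 2 + 1, so 2780^2843 ≡ 1415·756·2327·2883·1755·1764·2780 ≡ 2568 (mod 3071)
Candidate B: Squares mod 3071: 2782^1≡2782, 2782^2≡604, 2782^4≡2438, 2782^8≡1459, 2782^16≡478, 2782^32≡1230, 2782^64≡1968, 2782^128≡493, 2782^256≡440, 2782^512≡127, 2782^1024≡774, 2782^2048≡231; 2843 = 2048 + 512 + 256 + 16 + 8 + 2 + 1, so 2782^2843 ≡ 231·127·440·478·1459·604·2782 ≡ 719 (mod 3071)
Candidate C: Squares mod 3071: 2779^1≡2779, 2779^2≡2347, 2779^4≡2106, 2779^8≡712, 2779^16≡229, 2779^32≡234, 2779^64≡2549, 2779^128≡2236, 2779^256≡108, 2779^512≡2451, 2779^1024≡525, 2779^2048≡2306; 2843 = 2048 + 512 + 256 + 16 + 8 + 2 + 1, so 2779^2843 ≡ 2306·2451·108·229·712·2347·2779 ≡ 28 (mod 3071)
  → matches h = 28

C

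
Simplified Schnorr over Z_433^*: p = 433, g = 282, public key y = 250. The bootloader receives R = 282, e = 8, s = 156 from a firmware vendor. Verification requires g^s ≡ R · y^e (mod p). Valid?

g^s mod p:
282^156 mod 433 = 179
R · y^e mod p:
250^8 mod 433 = 432
282·432 = 121824 ≡ 151 (mod 433)
179 ≠ 151; the check fails.

no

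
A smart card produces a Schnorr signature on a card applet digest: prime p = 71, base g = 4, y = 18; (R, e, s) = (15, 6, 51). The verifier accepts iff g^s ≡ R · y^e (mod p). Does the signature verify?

verifies

g^s mod p:
4^2 = 16
4^4 ≡ 16^2 = 256 ≡ 43
4^8 ≡ 43^2 = 1849 ≡ 3
4^16 ≡ 3^2 = 9
4^32 ≡ 9^2 = 81 ≡ 10
51 = 32 + 16 + 2 + 1, so 4^51 ≡ 10·9·16·4 ≡ 9 (mod 71)
R · y^e mod p:
18^2 = 324 ≡ 40
18^4 ≡ 40^2 = 1600 ≡ 38
6 = 4 + 2, so 18^6 ≡ 38·40 ≡ 29 (mod 71)
15·29 = 435 ≡ 9 (mod 71)
9 ≡ 9 (mod 71); signature holds.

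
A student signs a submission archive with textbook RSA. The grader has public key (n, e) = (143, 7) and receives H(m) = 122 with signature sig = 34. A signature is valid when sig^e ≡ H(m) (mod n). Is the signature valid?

valid

sig^2 ≡ 34^2 = 1156 ≡ 12
sig^4 ≡ 12^2 = 144 ≡ 1
7 = 4 + 2 + 1, so sig^7 ≡ 1·12·34 ≡ 122 (mod 143)
122 = H(m), so the signature checks out.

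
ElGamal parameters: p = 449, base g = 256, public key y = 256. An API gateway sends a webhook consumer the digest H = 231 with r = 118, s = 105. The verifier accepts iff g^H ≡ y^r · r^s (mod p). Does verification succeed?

Left side g^H mod p:
256^2 = 65536 ≡ 431
256^4 ≡ 431^2 = 185761 ≡ 324
256^8 ≡ 324^2 = 104976 ≡ 359
256^16 ≡ 359^2 = 128881 ≡ 18
256^32 ≡ 18^2 = 324
256^64 ≡ 324^2 = 104976 ≡ 359
256^128 ≡ 359^2 = 128881 ≡ 18
231 = 128 + 64 + 32 + 4 + 2 + 1, so 256^231 ≡ 18·359·324·324·431·256 ≡ 382 (mod 449)
Right side y^r · r^s mod p:
256^2 = 65536 ≡ 431
256^4 ≡ 431^2 = 185761 ≡ 324
256^8 ≡ 324^2 = 104976 ≡ 359
256^16 ≡ 359^2 = 128881 ≡ 18
256^32 ≡ 18^2 = 324
256^64 ≡ 324^2 = 104976 ≡ 359
118 = 64 + 32 + 16 + 4 + 2, so 256^118 ≡ 359·324·18·324·431 ≡ 5 (mod 449)
118^2 = 13924 ≡ 5
118^4 ≡ 5^2 = 25
118^8 ≡ 25^2 = 625 ≡ 176
118^16 ≡ 176^2 = 30976 ≡ 444
118^32 ≡ 444^2 = 197136 ≡ 25
118^64 ≡ 25^2 = 625 ≡ 176
105 = 64 + 32 + 8 + 1, so 118^105 ≡ 176·25·176·118 ≡ 67 (mod 449)
5·67 = 335 ≡ 335 (mod 449)
382 ≠ 335, so verification fails.

fails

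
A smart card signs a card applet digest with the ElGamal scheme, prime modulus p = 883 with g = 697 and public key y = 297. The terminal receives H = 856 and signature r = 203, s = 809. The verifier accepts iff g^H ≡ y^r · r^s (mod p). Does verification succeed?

Left side g^H mod p:
Squares mod 883: 697^1≡697, 697^2≡159, 697^4≡557, 697^8≡316, 697^16≡77, 697^32≡631, 697^64≡811, 697^128≡769, 697^256≡634, 697^512≡191
856 = 512 + 256 + 64 + 16 + 8, so 697^856 ≡ 191·634·811·77·316 ≡ 479 (mod 883)
Right side y^r · r^s mod p:
Squares mod 883: 297^1≡297, 297^2≡792, 297^4≡334, 297^8≡298, 297^16≡504, 297^32≡595, 297^64≡825, 297^128≡715
203 = 128 + 64 + 8 + 2 + 1, so 297^203 ≡ 715·825·298·792·297 ≡ 771 (mod 883)
Squares mod 883: 203^1≡203, 203^2≡591, 203^4≡496, 203^8≡542, 203^16≡608, 203^32≡570, 203^64≡839, 203^128≡170, 203^256≡644, 203^512≡609
809 = 512 + 256 + 32 + 8 + 1, so 203^809 ≡ 609·644·570·542·203 ≡ 366 (mod 883)
771·366 = 282186 ≡ 509 (mod 883)
479 ≠ 509, so verification fails.

fails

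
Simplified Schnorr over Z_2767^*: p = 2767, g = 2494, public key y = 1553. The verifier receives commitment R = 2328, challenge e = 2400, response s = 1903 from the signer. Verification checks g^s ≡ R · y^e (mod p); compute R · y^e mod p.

2652

1553^2400 mod 2767 = 1784
R · y^e ≡ 2328·1784 = 4153152 ≡ 2652 (mod 2767)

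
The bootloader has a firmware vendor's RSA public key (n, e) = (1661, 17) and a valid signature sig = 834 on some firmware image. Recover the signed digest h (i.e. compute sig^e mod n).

70

sig^2 ≡ 834^2 = 695556 ≡ 1258
sig^4 ≡ 1258^2 = 1582564 ≡ 1292
sig^8 ≡ 1292^2 = 1669264 ≡ 1620
sig^16 ≡ 1620^2 = 2624400 ≡ 20
17 = 16 + 1, so sig^17 ≡ 20·834 ≡ 70 (mod 1661)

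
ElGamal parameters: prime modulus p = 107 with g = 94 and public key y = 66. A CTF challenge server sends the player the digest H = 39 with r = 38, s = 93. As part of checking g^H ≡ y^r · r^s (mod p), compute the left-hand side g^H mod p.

94^2 = 8836 ≡ 62
94^4 ≡ 62^2 = 3844 ≡ 99
94^8 ≡ 99^2 = 9801 ≡ 64
94^16 ≡ 64^2 = 4096 ≡ 30
94^32 ≡ 30^2 = 900 ≡ 44
39 = 32 + 4 + 2 + 1, so 94^39 ≡ 44·99·62·94 ≡ 55 (mod 107)

55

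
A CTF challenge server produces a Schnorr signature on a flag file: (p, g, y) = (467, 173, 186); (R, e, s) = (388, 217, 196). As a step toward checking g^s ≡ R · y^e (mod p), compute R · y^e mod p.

199

186^217 mod 467 = 163
R · y^e ≡ 388·163 = 63244 ≡ 199 (mod 467)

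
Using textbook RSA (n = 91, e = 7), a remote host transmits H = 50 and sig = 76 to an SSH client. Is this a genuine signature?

Squares mod 91: sig^1≡76, sig^2≡43, sig^4≡29
7 = 4 + 2 + 1, so sig^7 ≡ 29·43·76 ≡ 41 (mod 91)
The recovered value 41 does not match the digest 50.

forged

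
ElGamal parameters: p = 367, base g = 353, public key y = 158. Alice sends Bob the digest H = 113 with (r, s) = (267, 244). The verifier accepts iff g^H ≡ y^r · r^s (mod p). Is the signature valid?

valid

Left side g^H mod p:
Squares mod 367: 353^1≡353, 353^2≡196, 353^4≡248, 353^8≡215, 353^16≡350, 353^32≡289, 353^64≡212
113 = 64 + 32 + 16 + 1, so 353^113 ≡ 212·289·350·353 ≡ 140 (mod 367)
Right side y^r · r^s mod p:
Squares mod 367: 158^1≡158, 158^2≡8, 158^4≡64, 158^8≡59, 158^16≡178, 158^32≡122, 158^64≡204, 158^128≡145, 158^256≡106
267 = 256 + 8 + 2 + 1, so 158^267 ≡ 106·59·8·158 ≡ 243 (mod 367)
Squares mod 367: 267^1≡267, 267^2≡91, 267^4≡207, 267^8≡277, 267^16≡26, 267^32≡309, 267^64≡61, 267^128≡51
244 = 128 + 64 + 32 + 16 + 4, so 267^244 ≡ 51·61·309·26·207 ≡ 283 (mod 367)
243·283 = 68769 ≡ 140 (mod 367)
140 ≡ 140 (mod 367), so the signature is genuine.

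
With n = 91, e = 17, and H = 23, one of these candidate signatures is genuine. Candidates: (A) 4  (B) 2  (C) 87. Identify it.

Candidate A: 4^17 mod 91 = 23
  → matches H = 23
Candidate B: 2^17 mod 91 = 32
Candidate C: 87^17 mod 91 = 68

A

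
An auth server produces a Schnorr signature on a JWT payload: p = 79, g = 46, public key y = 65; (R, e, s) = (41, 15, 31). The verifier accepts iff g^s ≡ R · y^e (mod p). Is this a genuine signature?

g^s mod p:
46^2 = 2116 ≡ 62
46^4 ≡ 62^2 = 3844 ≡ 52
46^8 ≡ 52^2 = 2704 ≡ 18
46^16 ≡ 18^2 = 324 ≡ 8
31 = 16 + 8 + 4 + 2 + 1, so 46^31 ≡ 8·18·52·62·46 ≡ 22 (mod 79)
R · y^e mod p:
65^2 = 4225 ≡ 38
65^4 ≡ 38^2 = 1444 ≡ 22
65^8 ≡ 22^2 = 484 ≡ 10
15 = 8 + 4 + 2 + 1, so 65^15 ≡ 10·22·38·65 ≡ 38 (mod 79)
41·38 = 1558 ≡ 57 (mod 79)
22 ≠ 57; the check fails.

forged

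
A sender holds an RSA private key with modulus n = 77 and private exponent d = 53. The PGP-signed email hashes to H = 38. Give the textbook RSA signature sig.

26

H^2 ≡ 38^2 = 1444 ≡ 58
H^4 ≡ 58^2 = 3364 ≡ 53
H^8 ≡ 53^2 = 2809 ≡ 37
H^16 ≡ 37^2 = 1369 ≡ 60
H^32 ≡ 60^2 = 3600 ≡ 58
53 = 32 + 16 + 4 + 1, so H^53 ≡ 58·60·53·38 ≡ 26 (mod 77)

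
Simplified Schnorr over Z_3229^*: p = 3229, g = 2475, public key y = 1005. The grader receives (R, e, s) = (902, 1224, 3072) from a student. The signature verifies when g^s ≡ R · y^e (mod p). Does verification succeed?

g^s mod p:
2475^2 = 6125625 ≡ 212
2475^4 ≡ 212^2 = 44944 ≡ 2967
2475^8 ≡ 2967^2 = 8803089 ≡ 835
2475^16 ≡ 835^2 = 697225 ≡ 2990
2475^32 ≡ 2990^2 = 8940100 ≡ 2228
2475^64 ≡ 2228^2 = 4963984 ≡ 1011
2475^128 ≡ 1011^2 = 1022121 ≡ 1757
2475^256 ≡ 1757^2 = 3087049 ≡ 125
2475^512 ≡ 125^2 = 15625 ≡ 2709
2475^1024 ≡ 2709^2 = 7338681 ≡ 2393
2475^2048 ≡ 2393^2 = 5726449 ≡ 1432
3072 = 2048 + 1024, so 2475^3072 ≡ 1432·2393 ≡ 807 (mod 3229)
R · y^e mod p:
1005^2 = 1010025 ≡ 2577
1005^4 ≡ 2577^2 = 6640929 ≡ 2105
1005^8 ≡ 2105^2 = 4431025 ≡ 837
1005^16 ≡ 837^2 = 700569 ≡ 3105
1005^32 ≡ 3105^2 = 9641025 ≡ 2460
1005^64 ≡ 2460^2 = 6051600 ≡ 454
1005^128 ≡ 454^2 = 206116 ≡ 2689
1005^256 ≡ 2689^2 = 7230721 ≡ 990
1005^512 ≡ 990^2 = 980100 ≡ 1713
1005^1024 ≡ 1713^2 = 2934369 ≡ 2437
1224 = 1024 + 128 + 64 + 8, so 1005^1224 ≡ 2437·2689·454·837 ≡ 1721 (mod 3229)
902·1721 = 1552342 ≡ 2422 (mod 3229)
807 ≠ 2422; the check fails.

fails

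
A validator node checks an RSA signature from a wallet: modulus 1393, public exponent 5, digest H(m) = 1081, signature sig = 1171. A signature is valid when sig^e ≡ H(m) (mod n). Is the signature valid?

sig^5 mod 1393 = 312
The recovered value 312 does not match the digest 1081.

invalid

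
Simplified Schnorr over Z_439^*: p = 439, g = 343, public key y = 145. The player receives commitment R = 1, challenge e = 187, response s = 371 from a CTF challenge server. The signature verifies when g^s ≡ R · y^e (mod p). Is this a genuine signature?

g^s mod p:
Squares mod 439: 343^1≡343, 343^2≡436, 343^4≡9, 343^8≡81, 343^16≡415, 343^32≡137, 343^64≡331, 343^128≡250, 343^256≡162
371 = 256 + 64 + 32 + 16 + 2 + 1, so 343^371 ≡ 162·331·137·415·436·343 ≡ 412 (mod 439)
R · y^e mod p:
Squares mod 439: 145^1≡145, 145^2≡392, 145^4≡14, 145^8≡196, 145^16≡223, 145^32≡122, 145^64≡397, 145^128≡8
187 = 128 + 32 + 16 + 8 + 2 + 1, so 145^187 ≡ 8·122·223·196·392·145 ≡ 18 (mod 439)
1·18 = 18 ≡ 18 (mod 439)
412 ≠ 18; the check fails.

forged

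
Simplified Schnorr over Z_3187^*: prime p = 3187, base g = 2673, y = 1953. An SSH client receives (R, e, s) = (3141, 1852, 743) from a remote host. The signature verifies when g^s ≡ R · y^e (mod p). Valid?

no

g^s mod p:
2673^2 = 7144929 ≡ 2862
2673^4 ≡ 2862^2 = 8191044 ≡ 454
2673^8 ≡ 454^2 = 206116 ≡ 2148
2673^16 ≡ 2148^2 = 4613904 ≡ 2315
2673^32 ≡ 2315^2 = 5359225 ≡ 1878
2673^64 ≡ 1878^2 = 3526884 ≡ 2062
2673^128 ≡ 2062^2 = 4251844 ≡ 386
2673^256 ≡ 386^2 = 148996 ≡ 2394
2673^512 ≡ 2394^2 = 5731236 ≡ 1010
743 = 512 + 128 + 64 + 32 + 4 + 2 + 1, so 2673^743 ≡ 1010·386·2062·1878·454·2862·2673 ≡ 1060 (mod 3187)
R · y^e mod p:
1953^2 = 3814209 ≡ 2557
1953^4 ≡ 2557^2 = 6538249 ≡ 1712
1953^8 ≡ 1712^2 = 2930944 ≡ 2091
1953^16 ≡ 2091^2 = 4372281 ≡ 2904
1953^32 ≡ 2904^2 = 8433216 ≡ 414
1953^64 ≡ 414^2 = 171396 ≡ 2485
1953^128 ≡ 2485^2 = 6175225 ≡ 2006
1953^256 ≡ 2006^2 = 4024036 ≡ 2042
1953^512 ≡ 2042^2 = 4169764 ≡ 1168
1953^1024 ≡ 1168^2 = 1364224 ≡ 188
1852 = 1024 + 512 + 256 + 32 + 16 + 8 + 4, so 1953^1852 ≡ 188·1168·2042·414·2904·2091·1712 ≡ 2322 (mod 3187)
3141·2322 = 7293402 ≡ 1546 (mod 3187)
1060 ≠ 1546; the check fails.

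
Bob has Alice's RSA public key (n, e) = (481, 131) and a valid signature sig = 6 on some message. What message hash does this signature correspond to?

401

Squares mod 481: sig^1≡6, sig^2≡36, sig^4≡334, sig^8≡445, sig^16≡334, sig^32≡445, sig^64≡334, sig^128≡445
131 = 128 + 2 + 1, so sig^131 ≡ 445·36·6 ≡ 401 (mod 481)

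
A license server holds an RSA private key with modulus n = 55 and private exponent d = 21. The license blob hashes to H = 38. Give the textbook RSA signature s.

38

Squares mod 55: H^1≡38, H^2≡14, H^4≡31, H^8≡26, H^16≡16
21 = 16 + 4 + 1, so H^21 ≡ 16·31·38 ≡ 38 (mod 55)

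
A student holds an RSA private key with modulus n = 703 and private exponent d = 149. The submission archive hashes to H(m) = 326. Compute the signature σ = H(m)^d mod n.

509

(H(m))^2 ≡ 326^2 = 106276 ≡ 123
(H(m))^4 ≡ 123^2 = 15129 ≡ 366
(H(m))^8 ≡ 366^2 = 133956 ≡ 386
(H(m))^16 ≡ 386^2 = 148996 ≡ 663
(H(m))^32 ≡ 663^2 = 439569 ≡ 194
(H(m))^64 ≡ 194^2 = 37636 ≡ 377
(H(m))^128 ≡ 377^2 = 142129 ≡ 123
149 = 128 + 16 + 4 + 1, so (H(m))^149 ≡ 123·663·366·326 ≡ 509 (mod 703)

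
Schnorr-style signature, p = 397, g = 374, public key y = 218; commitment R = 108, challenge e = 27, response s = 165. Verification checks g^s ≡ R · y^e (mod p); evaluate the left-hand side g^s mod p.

362

374^2 = 139876 ≡ 132
374^4 ≡ 132^2 = 17424 ≡ 353
374^8 ≡ 353^2 = 124609 ≡ 348
374^16 ≡ 348^2 = 121104 ≡ 19
374^32 ≡ 19^2 = 361
374^64 ≡ 361^2 = 130321 ≡ 105
374^128 ≡ 105^2 = 11025 ≡ 306
165 = 128 + 32 + 4 + 1, so 374^165 ≡ 306·361·353·374 ≡ 362 (mod 397)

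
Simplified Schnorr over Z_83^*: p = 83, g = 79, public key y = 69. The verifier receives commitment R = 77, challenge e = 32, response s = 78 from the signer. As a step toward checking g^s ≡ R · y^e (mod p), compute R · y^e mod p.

Squares mod 83: 69^1≡69, 69^2≡30, 69^4≡70, 69^8≡3, 69^16≡9, 69^32≡81
69^32 ≡ 81 (mod 83)
R · y^e ≡ 77·81 = 6237 ≡ 12 (mod 83)

12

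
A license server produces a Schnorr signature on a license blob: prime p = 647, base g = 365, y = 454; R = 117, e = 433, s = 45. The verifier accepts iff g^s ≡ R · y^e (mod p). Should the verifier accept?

accept

g^s mod p:
Squares mod 647: 365^1≡365, 365^2≡590, 365^4≡14, 365^8≡196, 365^16≡243, 365^32≡172
45 = 32 + 8 + 4 + 1, so 365^45 ≡ 172·196·14·365 ≡ 41 (mod 647)
R · y^e mod p:
Squares mod 647: 454^1≡454, 454^2≡370, 454^4≡383, 454^8≡467, 454^16≡50, 454^32≡559, 454^64≡627, 454^128≡400, 454^256≡191
433 = 256 + 128 + 32 + 16 + 1, so 454^433 ≡ 191·400·559·50·454 ≡ 28 (mod 647)
117·28 = 3276 ≡ 41 (mod 647)
41 ≡ 41 (mod 647); signature holds.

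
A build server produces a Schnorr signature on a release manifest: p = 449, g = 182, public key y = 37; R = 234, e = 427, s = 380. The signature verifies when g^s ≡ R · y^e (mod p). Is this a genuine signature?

g^s mod p:
Squares mod 449: 182^1≡182, 182^2≡347, 182^4≡77, 182^8≡92, 182^16≡382, 182^32≡448, 182^64≡1, 182^128≡1, 182^256≡1
380 = 256 + 64 + 32 + 16 + 8 + 4, so 182^380 ≡ 1·1·448·382·92·77 ≡ 35 (mod 449)
R · y^e mod p:
Squares mod 449: 37^1≡37, 37^2≡22, 37^4≡35, 37^8≡327, 37^16≡67, 37^32≡448, 37^64≡1, 37^128≡1, 37^256≡1
427 = 256 + 128 + 32 + 8 + 2 + 1, so 37^427 ≡ 1·1·448·327·22·37 ≡ 79 (mod 449)
234·79 = 18486 ≡ 77 (mod 449)
35 ≠ 77; the check fails.

forged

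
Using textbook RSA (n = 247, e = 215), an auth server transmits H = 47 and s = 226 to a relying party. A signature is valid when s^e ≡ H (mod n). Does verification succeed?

passes

s^215 mod 247 = 47
s^215 mod 247 = 47 matches H.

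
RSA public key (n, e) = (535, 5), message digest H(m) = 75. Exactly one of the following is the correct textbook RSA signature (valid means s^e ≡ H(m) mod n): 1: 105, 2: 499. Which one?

Candidate 1: 105^2 = 11025 ≡ 325; 105^4 ≡ 325^2 = 105625 ≡ 230; 5 = 4 + 1, so 105^5 ≡ 230·105 ≡ 75 (mod 535)
  → matches H(m) = 75
Candidate 2: 499^2 = 249001 ≡ 226; 499^4 ≡ 226^2 = 51076 ≡ 251; 5 = 4 + 1, so 499^5 ≡ 251·499 ≡ 59 (mod 535)

1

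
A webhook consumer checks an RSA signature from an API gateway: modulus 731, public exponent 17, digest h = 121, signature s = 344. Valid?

no

s^2 ≡ 344^2 = 118336 ≡ 645
s^4 ≡ 645^2 = 416025 ≡ 86
s^8 ≡ 86^2 = 7396 ≡ 86
s^16 ≡ 86^2 = 7396 ≡ 86
17 = 16 + 1, so s^17 ≡ 86·344 ≡ 344 (mod 731)
The recovered value 344 does not match the digest 121.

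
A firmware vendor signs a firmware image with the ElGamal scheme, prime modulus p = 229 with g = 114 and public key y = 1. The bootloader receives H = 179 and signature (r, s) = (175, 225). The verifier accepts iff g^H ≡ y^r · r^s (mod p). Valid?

yes

Left side g^H mod p:
Squares mod 229: 114^1≡114, 114^2≡172, 114^4≡43, 114^8≡17, 114^16≡60, 114^32≡165, 114^64≡203, 114^128≡218
179 = 128 + 32 + 16 + 2 + 1, so 114^179 ≡ 218·165·60·172·114 ≡ 216 (mod 229)
Right side y^r · r^s mod p:
Squares mod 229: 1^1≡1, 1^2≡1, 1^4≡1, 1^8≡1, 1^16≡1, 1^32≡1, 1^64≡1, 1^128≡1
175 = 128 + 32 + 8 + 4 + 2 + 1, so 1^175 ≡ 1·1·1·1·1·1 ≡ 1 (mod 229)
Squares mod 229: 175^1≡175, 175^2≡168, 175^4≡57, 175^8≡43, 175^16≡17, 175^32≡60, 175^64≡165, 175^128≡203
225 = 128 + 64 + 32 + 1, so 175^225 ≡ 203·165·60·175 ≡ 216 (mod 229)
1·216 = 216 ≡ 216 (mod 229)
216 ≡ 216 (mod 229), so the signature is genuine.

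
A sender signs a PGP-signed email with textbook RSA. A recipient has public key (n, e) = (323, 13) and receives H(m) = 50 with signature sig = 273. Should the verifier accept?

sig^2 ≡ 273^2 = 74529 ≡ 239
sig^4 ≡ 239^2 = 57121 ≡ 273
sig^8 ≡ 273^2 = 74529 ≡ 239
13 = 8 + 4 + 1, so sig^13 ≡ 239·273·273 ≡ 273 (mod 323)
sig^13 mod 323 = 273, but H(m) = 50.

reject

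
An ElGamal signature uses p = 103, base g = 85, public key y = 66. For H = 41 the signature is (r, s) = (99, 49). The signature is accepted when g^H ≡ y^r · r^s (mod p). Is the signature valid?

valid

Left side g^H mod p:
85^2 = 7225 ≡ 15
85^4 ≡ 15^2 = 225 ≡ 19
85^8 ≡ 19^2 = 361 ≡ 52
85^16 ≡ 52^2 = 2704 ≡ 26
85^32 ≡ 26^2 = 676 ≡ 58
41 = 32 + 8 + 1, so 85^41 ≡ 58·52·85 ≡ 96 (mod 103)
Right side y^r · r^s mod p:
66^2 = 4356 ≡ 30
66^4 ≡ 30^2 = 900 ≡ 76
66^8 ≡ 76^2 = 5776 ≡ 8
66^16 ≡ 8^2 = 64
66^32 ≡ 64^2 = 4096 ≡ 79
66^64 ≡ 79^2 = 6241 ≡ 61
99 = 64 + 32 + 2 + 1, so 66^99 ≡ 61·79·30·66 ≡ 9 (mod 103)
99^2 = 9801 ≡ 16
99^4 ≡ 16^2 = 256 ≡ 50
99^8 ≡ 50^2 = 2500 ≡ 28
99^16 ≡ 28^2 = 784 ≡ 63
99^32 ≡ 63^2 = 3969 ≡ 55
49 = 32 + 16 + 1, so 99^49 ≡ 55·63·99 ≡ 45 (mod 103)
9·45 = 405 ≡ 96 (mod 103)
96 ≡ 96 (mod 103), so the signature is genuine.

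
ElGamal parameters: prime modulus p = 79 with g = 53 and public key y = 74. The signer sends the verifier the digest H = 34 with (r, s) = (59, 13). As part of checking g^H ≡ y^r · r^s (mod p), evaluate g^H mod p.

73

Squares mod 79: 53^1≡53, 53^2≡44, 53^4≡40, 53^8≡20, 53^16≡5, 53^32≡25
34 = 32 + 2, so 53^34 ≡ 25·44 ≡ 73 (mod 79)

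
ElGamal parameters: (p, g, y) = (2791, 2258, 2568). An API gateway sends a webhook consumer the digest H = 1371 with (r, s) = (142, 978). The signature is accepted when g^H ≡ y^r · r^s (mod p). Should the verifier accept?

Left side g^H mod p:
2258^2 = 5098564 ≡ 2198
2258^4 ≡ 2198^2 = 4831204 ≡ 2774
2258^8 ≡ 2774^2 = 7695076 ≡ 289
2258^16 ≡ 289^2 = 83521 ≡ 2582
2258^32 ≡ 2582^2 = 6666724 ≡ 1816
2258^64 ≡ 1816^2 = 3297856 ≡ 1685
2258^128 ≡ 1685^2 = 2839225 ≡ 778
2258^256 ≡ 778^2 = 605284 ≡ 2428
2258^512 ≡ 2428^2 = 5895184 ≡ 592
2258^1024 ≡ 592^2 = 350464 ≡ 1589
1371 = 1024 + 256 + 64 + 16 + 8 + 2 + 1, so 2258^1371 ≡ 1589·2428·1685·2582·289·2198·2258 ≡ 1514 (mod 2791)
Right side y^r · r^s mod p:
2568^2 = 6594624 ≡ 2282
2568^4 ≡ 2282^2 = 5207524 ≡ 2309
2568^8 ≡ 2309^2 = 5331481 ≡ 671
2568^16 ≡ 671^2 = 450241 ≡ 890
2568^32 ≡ 890^2 = 792100 ≡ 2247
2568^64 ≡ 2247^2 = 5049009 ≡ 90
2568^128 ≡ 90^2 = 8100 ≡ 2518
142 = 128 + 8 + 4 + 2, so 2568^142 ≡ 2518·671·2309·2282 ≡ 99 (mod 2791)
142^2 = 20164 ≡ 627
142^4 ≡ 627^2 = 393129 ≡ 2389
142^8 ≡ 2389^2 = 5707321 ≡ 2517
142^16 ≡ 2517^2 = 6335289 ≡ 2510
142^32 ≡ 2510^2 = 6300100 ≡ 813
142^64 ≡ 813^2 = 660969 ≡ 2293
142^128 ≡ 2293^2 = 5257849 ≡ 2396
142^256 ≡ 2396^2 = 5740816 ≡ 2520
142^512 ≡ 2520^2 = 6350400 ≡ 875
978 = 512 + 256 + 128 + 64 + 16 + 2, so 142^978 ≡ 875·2520·2396·2293·2510·627 ≡ 936 (mod 2791)
99·936 = 92664 ≡ 561 (mod 2791)
1514 ≠ 561, so verification fails.

reject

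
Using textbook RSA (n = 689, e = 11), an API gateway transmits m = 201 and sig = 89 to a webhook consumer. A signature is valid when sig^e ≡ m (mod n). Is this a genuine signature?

genuine

sig^2 ≡ 89^2 = 7921 ≡ 342
sig^4 ≡ 342^2 = 116964 ≡ 523
sig^8 ≡ 523^2 = 273529 ≡ 685
11 = 8 + 2 + 1, so sig^11 ≡ 685·342·89 ≡ 201 (mod 689)
201 = m, so the signature checks out.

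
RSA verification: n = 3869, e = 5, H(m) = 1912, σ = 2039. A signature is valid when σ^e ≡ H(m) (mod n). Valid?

yes

Squares mod 3869: σ^1≡2039, σ^2≡2215, σ^4≡333
5 = 4 + 1, so σ^5 ≡ 333·2039 ≡ 1912 (mod 3869)
1912 = H(m), so the signature checks out.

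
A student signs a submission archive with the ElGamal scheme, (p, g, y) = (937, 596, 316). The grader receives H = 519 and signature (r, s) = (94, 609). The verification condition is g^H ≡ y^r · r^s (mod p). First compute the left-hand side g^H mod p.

621

596^2 = 355216 ≡ 93
596^4 ≡ 93^2 = 8649 ≡ 216
596^8 ≡ 216^2 = 46656 ≡ 743
596^16 ≡ 743^2 = 552049 ≡ 156
596^32 ≡ 156^2 = 24336 ≡ 911
596^64 ≡ 911^2 = 829921 ≡ 676
596^128 ≡ 676^2 = 456976 ≡ 657
596^256 ≡ 657^2 = 431649 ≡ 629
596^512 ≡ 629^2 = 395641 ≡ 227
519 = 512 + 4 + 2 + 1, so 596^519 ≡ 227·216·93·596 ≡ 621 (mod 937)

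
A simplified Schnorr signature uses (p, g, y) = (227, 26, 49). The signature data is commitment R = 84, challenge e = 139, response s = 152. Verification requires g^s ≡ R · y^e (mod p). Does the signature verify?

does not verify

g^s mod p:
26^2 = 676 ≡ 222
26^4 ≡ 222^2 = 49284 ≡ 25
26^8 ≡ 25^2 = 625 ≡ 171
26^16 ≡ 171^2 = 29241 ≡ 185
26^32 ≡ 185^2 = 34225 ≡ 175
26^64 ≡ 175^2 = 30625 ≡ 207
26^128 ≡ 207^2 = 42849 ≡ 173
152 = 128 + 16 + 8, so 26^152 ≡ 173·185·171 ≡ 112 (mod 227)
R · y^e mod p:
49^2 = 2401 ≡ 131
49^4 ≡ 131^2 = 17161 ≡ 136
49^8 ≡ 136^2 = 18496 ≡ 109
49^16 ≡ 109^2 = 11881 ≡ 77
49^32 ≡ 77^2 = 5929 ≡ 27
49^64 ≡ 27^2 = 729 ≡ 48
49^128 ≡ 48^2 = 2304 ≡ 34
139 = 128 + 8 + 2 + 1, so 49^139 ≡ 34·109·131·49 ≡ 122 (mod 227)
84·122 = 10248 ≡ 33 (mod 227)
112 ≠ 33; the check fails.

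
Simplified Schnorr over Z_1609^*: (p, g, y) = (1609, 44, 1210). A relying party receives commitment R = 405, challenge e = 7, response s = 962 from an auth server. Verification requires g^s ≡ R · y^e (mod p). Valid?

yes

g^s mod p:
44^2 = 1936 ≡ 327
44^4 ≡ 327^2 = 106929 ≡ 735
44^8 ≡ 735^2 = 540225 ≡ 1210
44^16 ≡ 1210^2 = 1464100 ≡ 1519
44^32 ≡ 1519^2 = 2307361 ≡ 55
44^64 ≡ 55^2 = 3025 ≡ 1416
44^128 ≡ 1416^2 = 2005056 ≡ 242
44^256 ≡ 242^2 = 58564 ≡ 640
44^512 ≡ 640^2 = 409600 ≡ 914
962 = 512 + 256 + 128 + 64 + 2, so 44^962 ≡ 914·640·242·1416·327 ≡ 208 (mod 1609)
R · y^e mod p:
1210^2 = 1464100 ≡ 1519
1210^4 ≡ 1519^2 = 2307361 ≡ 55
7 = 4 + 2 + 1, so 1210^7 ≡ 55·1519·1210 ≡ 807 (mod 1609)
405·807 = 326835 ≡ 208 (mod 1609)
208 ≡ 208 (mod 1609); signature holds.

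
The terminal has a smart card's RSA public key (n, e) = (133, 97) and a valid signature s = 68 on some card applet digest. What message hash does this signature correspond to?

s^2 ≡ 68^2 = 4624 ≡ 102
s^4 ≡ 102^2 = 10404 ≡ 30
s^8 ≡ 30^2 = 900 ≡ 102
s^16 ≡ 102^2 = 10404 ≡ 30
s^32 ≡ 30^2 = 900 ≡ 102
s^64 ≡ 102^2 = 10404 ≡ 30
97 = 64 + 32 + 1, so s^97 ≡ 30·102·68 ≡ 68 (mod 133)

68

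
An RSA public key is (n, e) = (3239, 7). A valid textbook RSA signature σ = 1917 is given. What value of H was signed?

1827

σ^2 ≡ 1917^2 = 3674889 ≡ 1863
σ^4 ≡ 1863^2 = 3470769 ≡ 1800
7 = 4 + 2 + 1, so σ^7 ≡ 1800·1863·1917 ≡ 1827 (mod 3239)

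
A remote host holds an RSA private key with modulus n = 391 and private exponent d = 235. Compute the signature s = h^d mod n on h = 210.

h^2 ≡ 210^2 = 44100 ≡ 308
h^4 ≡ 308^2 = 94864 ≡ 242
h^8 ≡ 242^2 = 58564 ≡ 305
h^16 ≡ 305^2 = 93025 ≡ 358
h^32 ≡ 358^2 = 128164 ≡ 307
h^64 ≡ 307^2 = 94249 ≡ 18
h^128 ≡ 18^2 = 324
235 = 128 + 64 + 32 + 8 + 2 + 1, so h^235 ≡ 324·18·307·305·308·210 ≡ 311 (mod 391)

311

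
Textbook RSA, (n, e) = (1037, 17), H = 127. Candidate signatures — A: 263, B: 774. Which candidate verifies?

A

Candidate A: 263^2 = 69169 ≡ 727; 263^4 ≡ 727^2 = 528529 ≡ 696; 263^8 ≡ 696^2 = 484416 ≡ 137; 263^16 ≡ 137^2 = 18769 ≡ 103; 17 = 16 + 1, so 263^17 ≡ 103·263 ≡ 127 (mod 1037)
  → matches H = 127
Candidate B: 774^2 = 599076 ≡ 727; 774^4 ≡ 727^2 = 528529 ≡ 696; 774^8 ≡ 696^2 = 484416 ≡ 137; 774^16 ≡ 137^2 = 18769 ≡ 103; 17 = 16 + 1, so 774^17 ≡ 103·774 ≡ 910 (mod 1037)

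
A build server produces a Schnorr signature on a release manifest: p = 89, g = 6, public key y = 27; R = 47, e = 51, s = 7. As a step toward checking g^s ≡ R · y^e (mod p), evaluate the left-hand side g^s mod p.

31

6^7 mod 89 = 31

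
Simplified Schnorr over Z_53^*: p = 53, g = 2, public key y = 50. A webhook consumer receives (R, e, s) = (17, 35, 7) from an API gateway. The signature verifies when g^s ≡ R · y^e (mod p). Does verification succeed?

passes

g^s mod p:
2^7 mod 53 = 22
R · y^e mod p:
50^35 mod 53 = 20
17·20 = 340 ≡ 22 (mod 53)
22 ≡ 22 (mod 53); signature holds.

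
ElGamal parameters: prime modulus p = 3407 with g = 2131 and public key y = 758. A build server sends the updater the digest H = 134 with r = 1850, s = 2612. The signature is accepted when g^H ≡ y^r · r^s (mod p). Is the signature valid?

Left side g^H mod p:
2131^134 mod 3407 = 3127
Right side y^r · r^s mod p:
758^1850 mod 3407 = 1759
1850^2612 mod 3407 = 2696
1759·2696 = 4742264 ≡ 3127 (mod 3407)
3127 ≡ 3127 (mod 3407), so the signature is genuine.

valid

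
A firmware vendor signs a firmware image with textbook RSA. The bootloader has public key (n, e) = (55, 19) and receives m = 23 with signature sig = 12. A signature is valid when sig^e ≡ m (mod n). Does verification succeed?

passes

sig^19 mod 55 = 23
23 = m, so the signature checks out.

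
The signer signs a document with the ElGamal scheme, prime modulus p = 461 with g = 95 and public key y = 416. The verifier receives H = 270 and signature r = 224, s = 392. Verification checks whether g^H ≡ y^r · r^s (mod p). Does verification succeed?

Left side g^H mod p:
Squares mod 461: 95^1≡95, 95^2≡266, 95^4≡223, 95^8≡402, 95^16≡254, 95^32≡437, 95^64≡115, 95^128≡317, 95^256≡452
270 = 256 + 8 + 4 + 2, so 95^270 ≡ 452·402·223·266 ≡ 33 (mod 461)
Right side y^r · r^s mod p:
Squares mod 461: 416^1≡416, 416^2≡181, 416^4≡30, 416^8≡439, 416^16≡23, 416^32≡68, 416^64≡14, 416^128≡196
224 = 128 + 64 + 32, so 416^224 ≡ 196·14·68 ≡ 348 (mod 461)
Squares mod 461: 224^1≡224, 224^2≡388, 224^4≡258, 224^8≡180, 224^16≡130, 224^32≡304, 224^64≡216, 224^128≡95, 224^256≡266
392 = 256 + 128 + 8, so 224^392 ≡ 266·95·180 ≡ 374 (mod 461)
348·374 = 130152 ≡ 150 (mod 461)
33 ≠ 150, so verification fails.

fails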